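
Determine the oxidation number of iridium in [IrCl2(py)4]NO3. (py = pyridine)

+3

1 nitrate outside the brackets (-1 each) → the complex ion is 1+.
Ligand charges: 4×py neutral; 2×Cl = -2; sum -2.
Ir + (-2) = 1+ ⇒ Ir is +3.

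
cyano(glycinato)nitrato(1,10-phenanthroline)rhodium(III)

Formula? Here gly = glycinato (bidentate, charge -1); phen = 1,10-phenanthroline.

[Rh(CN)(gly)(NO3)(phen)]

Ligands: 1 glycinato (gly, -1), 1 cyano (CN, -1), 1 nitrato (NO3, -1), 1 1,10-phenanthroline (phen, neutral). Ligand charge sum = -3.
With Rh in oxidation state +3, the complex ion is [Rh...].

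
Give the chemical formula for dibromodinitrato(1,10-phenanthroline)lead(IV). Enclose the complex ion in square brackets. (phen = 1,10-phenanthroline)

[PbBr2(NO3)2(phen)]

Ligands: 2 nitrato (NO3, -1), 1 1,10-phenanthroline (phen, neutral), 2 bromo (Br, -1). Ligand charge sum = -4.
With Pb in oxidation state +4, the complex ion is [Pb...].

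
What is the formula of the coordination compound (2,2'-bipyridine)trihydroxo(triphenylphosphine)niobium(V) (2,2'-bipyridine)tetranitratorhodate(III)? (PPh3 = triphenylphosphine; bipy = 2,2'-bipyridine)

[Nb(bipy)(OH)3(PPh3)][Rh(bipy)(NO3)4]2

Cation [Nb…]: ligand charges -3, Nb(V) ⇒ ion charge 2+.
Anion [Rh…]: ligand charges -4, Rh(III) ⇒ ion charge 1−.
One 2+ cation requires 2 of the 1− anion.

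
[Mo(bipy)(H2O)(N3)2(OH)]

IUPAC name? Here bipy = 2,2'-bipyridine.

aquadiazido(2,2'-bipyridine)hydroxomolybdenum(III)

There is no counter-ion, so the complex is neutral overall.
Ligand charges: 2×azido (-1 each), 1×aqua (neutral), 1×2,2'-bipyridine (neutral), 1×hydroxo (-1 each); total -3. So Mo + (-3) = 0, giving Mo = +3.
Ligands are named alphabetically: aqua before azido before bipyridine before hydroxo.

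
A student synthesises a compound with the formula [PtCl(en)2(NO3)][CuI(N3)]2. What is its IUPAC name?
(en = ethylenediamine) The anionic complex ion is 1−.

chlorobis(ethylenediamine)nitratoplatinum(IV) azidoiodocuprate(I)

The complex anion is given as 1−; its ligand charges sum to -2, so Cu = +1.
With 2 anions per cation, the cation must be 2×1 = 2+.
Cation: ligand charges sum to -2; for the ion to be 2+, Pt = +4.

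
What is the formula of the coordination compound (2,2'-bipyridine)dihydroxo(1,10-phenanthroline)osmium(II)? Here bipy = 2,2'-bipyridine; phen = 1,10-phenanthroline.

[Os(bipy)(OH)2(phen)]

Ligands: 1 2,2'-bipyridine (bipy, neutral), 1 1,10-phenanthroline (phen, neutral), 2 hydroxo (OH, -1). Ligand charge sum = -2.
With Os in oxidation state +2, the complex ion is [Os...].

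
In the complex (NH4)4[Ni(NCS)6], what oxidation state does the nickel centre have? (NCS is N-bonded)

+2

4 ammonium outside the brackets (+1 each) → the complex ion is 4−.
Ligand charges: 6×NCS = -6; sum -6.
Ni + (-6) = 4− ⇒ Ni is +2.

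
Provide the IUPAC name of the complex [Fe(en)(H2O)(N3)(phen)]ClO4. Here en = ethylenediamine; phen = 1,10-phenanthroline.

The 1 perchlorate counter-ion carries a total charge of -1, so each complex ion is 1+.
Ligand charges: 1×ethylenediamine (neutral), 1×azido (-1 each), 1×1,10-phenanthroline (neutral), 1×aqua (neutral); total -1. So Fe + (-1) = 1+, giving Fe = +2.
Ligands are named alphabetically: aqua before azido before ethylenediamine before phenanthroline.

aquaazido(ethylenediamine)(1,10-phenanthroline)iron(II) perchlorate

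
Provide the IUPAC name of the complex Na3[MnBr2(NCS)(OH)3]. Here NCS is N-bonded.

sodium dibromotrihydroxoisothiocyanatomanganate(III)

The 3 sodium counter-ions carry a total charge of +3, so each complex ion is 3−.
Ligand charges: 1×isothiocyanato (-1 each), 2×bromo (-1 each), 3×hydroxo (-1 each); total -6. So Mn + (-6) = 3−, giving Mn = +3.
Ligands are named alphabetically: bromo before hydroxo before isothiocyanato.
The complex ion is anionic, so manganese takes the -ate form manganate(III).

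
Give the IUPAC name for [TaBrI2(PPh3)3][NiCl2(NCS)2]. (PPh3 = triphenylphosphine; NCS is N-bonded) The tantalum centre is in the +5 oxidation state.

bromodiiodotris(triphenylphosphine)tantalum(V) dichlorodiisothiocyanatonickelate(II)

Ta is given as +5; the cation's ligand charges sum to -3, so the complex cation is 2+.
A 1:1 salt means the anion carries the equal and opposite charge, 2−.
Anion: ligand charges sum to -4; for the ion to be 2−, Ni = +2.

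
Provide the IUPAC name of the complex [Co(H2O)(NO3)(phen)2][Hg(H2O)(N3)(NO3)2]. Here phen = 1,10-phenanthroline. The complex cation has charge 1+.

The complex cation is given as 1+; its ligand charges sum to -1, so Co = +2.
A 1:1 salt means the anion carries the equal and opposite charge, 1−.
Anion: ligand charges sum to -3; for the ion to be 1−, Hg = +2.

aquanitratobis(1,10-phenanthroline)cobalt(II) aquaazidodinitratomercurate(II)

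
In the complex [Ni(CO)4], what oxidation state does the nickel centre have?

0

No counter-ion: the bracketed complex is neutral.
Ligand charges: 4×CO neutral; sum 0.
Ni + (0) = 0 ⇒ Ni is 0.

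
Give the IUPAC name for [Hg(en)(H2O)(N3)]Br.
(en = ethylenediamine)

aquaazido(ethylenediamine)mercury(II) bromide

The 1 bromide counter-ion carries a total charge of -1, so each complex ion is 1+.
Ligand charges: 1×aqua (neutral), 1×azido (-1 each), 1×ethylenediamine (neutral); total -1. So Hg + (-1) = 1+, giving Hg = +2.
Ligands are named alphabetically: aqua before azido before ethylenediamine.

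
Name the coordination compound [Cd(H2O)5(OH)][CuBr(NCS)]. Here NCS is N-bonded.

Cadmium is always +2 in its complexes; the cation's ligand charges sum to -1, so the complex cation is 1+.
A 1:1 salt means the anion carries the equal and opposite charge, 1−.
Anion: ligand charges sum to -2; for the ion to be 1−, Cu = +1.

pentaaquahydroxocadmium(II) bromoisothiocyanatocuprate(I)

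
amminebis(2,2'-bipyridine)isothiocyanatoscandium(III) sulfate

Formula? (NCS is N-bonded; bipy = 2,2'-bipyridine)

[Sc(bipy)2(NCS)(NH3)]SO4

Ligands: 1 isothiocyanato (NCS, -1), 1 ammine (NH3, neutral), 2 2,2'-bipyridine (bipy, neutral). Ligand charge sum = -1.
With Sc in oxidation state +3, the complex ion is [Sc...]^2+.
Charge balance with sulfate (-2) requires 1 complex ion per 1 sulfate.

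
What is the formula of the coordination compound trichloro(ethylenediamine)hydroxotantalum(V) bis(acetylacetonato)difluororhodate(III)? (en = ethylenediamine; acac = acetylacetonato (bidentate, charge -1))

Cation [Ta…]: ligand charges -4, Ta(V) ⇒ ion charge 1+.
Anion [Rh…]: ligand charges -4, Rh(III) ⇒ ion charge 1−.

[TaCl3(en)(OH)][Rh(acac)2F2]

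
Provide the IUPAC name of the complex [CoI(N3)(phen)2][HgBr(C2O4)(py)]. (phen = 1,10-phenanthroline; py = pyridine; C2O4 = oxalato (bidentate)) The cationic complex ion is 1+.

Both ions are complex: the cation is named first with the plain metal name, the anion second with the -ate form; each ion's ligands are alphabetised independently.
The complex cation is given as 1+; its ligand charges sum to -2, so Co = +3.
A 1:1 salt means the anion carries the equal and opposite charge, 1−.
Anion: ligand charges sum to -3; for the ion to be 1−, Hg = +2.

azidoiodobis(1,10-phenanthroline)cobalt(III) bromooxalato(pyridine)mercurate(II)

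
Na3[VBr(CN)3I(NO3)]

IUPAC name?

sodium bromotricyanoiodonitratovanadate(III)

The 3 sodium counter-ions carry a total charge of +3, so each complex ion is 3−.
Ligand charges: 1×iodo (-1 each), 3×cyano (-1 each), 1×bromo (-1 each), 1×nitrato (-1 each); total -6. So V + (-6) = 3−, giving V = +3.
The complex ion is anionic, so vanadium takes the -ate form vanadate(III).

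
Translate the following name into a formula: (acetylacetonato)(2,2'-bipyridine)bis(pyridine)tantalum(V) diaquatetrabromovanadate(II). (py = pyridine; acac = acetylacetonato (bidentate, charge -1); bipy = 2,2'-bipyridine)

[Ta(acac)(bipy)(py)2][VBr4(H2O)2]2

Cation [Ta…]: ligand charges -1, Ta(V) ⇒ ion charge 4+.
Anion [V…]: ligand charges -4, V(II) ⇒ ion charge 2−.
One 4+ cation requires 2 of the 2− anion.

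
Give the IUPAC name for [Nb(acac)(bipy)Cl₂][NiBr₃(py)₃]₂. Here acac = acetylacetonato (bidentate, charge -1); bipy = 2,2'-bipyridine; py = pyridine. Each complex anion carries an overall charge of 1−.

Both ions are complex: the cation is named first with the plain metal name, the anion second with the -ate form; each ion's ligands are alphabetised independently.
The complex anion is given as 1−; its ligand charges sum to -3, so Ni = +2.
With 2 anions per cation, the cation must be 2×1 = 2+.
Cation: ligand charges sum to -3; for the ion to be 2+, Nb = +5.

(acetylacetonato)(2,2'-bipyridine)dichloroniobium(V) tribromotris(pyridine)nickelate(II)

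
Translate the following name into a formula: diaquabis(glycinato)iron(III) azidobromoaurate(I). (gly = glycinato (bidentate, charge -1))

[Fe(gly)2(H2O)2][AuBr(N3)]

Cation [Fe…]: ligand charges -2, Fe(III) ⇒ ion charge 1+.
Anion [Au…]: ligand charges -2, Au(I) ⇒ ion charge 1−.
One 1+ cation balances one 1− anion.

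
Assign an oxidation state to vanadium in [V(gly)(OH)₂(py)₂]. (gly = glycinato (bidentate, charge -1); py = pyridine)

No counter-ion: the bracketed complex is neutral.
Ligand charges: 1×gly = -1; 2×OH = -2; 2×py neutral; sum -3.
V + (-3) = 0 ⇒ V is +3.

+3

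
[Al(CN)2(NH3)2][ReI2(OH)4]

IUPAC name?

Aluminium is always +3 in its complexes; the cation's ligand charges sum to -2, so the complex cation is 1+.
A 1:1 salt means the anion carries the equal and opposite charge, 1−.
Anion: ligand charges sum to -6; for the ion to be 1−, Re = +5.

diamminedicyanoaluminium(III) tetrahydroxodiiodorhenate(V)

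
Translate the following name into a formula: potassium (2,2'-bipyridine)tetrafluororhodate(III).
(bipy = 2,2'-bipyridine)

Ligands: 1 2,2'-bipyridine (bipy, neutral), 4 fluoro (F, -1). Ligand charge sum = -4.
With Rh in oxidation state +3, the complex ion is [Rh...]^1−.
Charge balance with potassium (+1) requires 1 complex ion per 1 potassium.

K[Rh(bipy)F4]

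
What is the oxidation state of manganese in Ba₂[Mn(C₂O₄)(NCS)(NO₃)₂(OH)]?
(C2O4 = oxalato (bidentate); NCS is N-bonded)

+2

2 barium outside the brackets (+2 each) → the complex ion is 4−.
Ligand charges: 1×OH = -1; 1×C2O4 = -2; 1×NCS = -1; 2×NO3 = -2; sum -6.
Mn + (-6) = 4− ⇒ Mn is +2.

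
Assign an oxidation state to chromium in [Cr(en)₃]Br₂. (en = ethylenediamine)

+2

2 bromide outside the brackets (-1 each) → the complex ion is 2+.
Ligand charges: 3×en neutral; sum 0.
Cr + (0) = 2+ ⇒ Cr is +2.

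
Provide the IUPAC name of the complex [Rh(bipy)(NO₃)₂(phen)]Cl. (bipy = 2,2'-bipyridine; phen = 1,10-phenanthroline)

(2,2'-bipyridine)dinitrato(1,10-phenanthroline)rhodium(III) chloride

The 1 chloride counter-ion carries a total charge of -1, so each complex ion is 1+.
Ligand charges: 1×2,2'-bipyridine (neutral), 1×1,10-phenanthroline (neutral), 2×nitrato (-1 each); total -2. So Rh + (-2) = 1+, giving Rh = +3.
Ligands are named alphabetically: bipyridine before nitrato before phenanthroline.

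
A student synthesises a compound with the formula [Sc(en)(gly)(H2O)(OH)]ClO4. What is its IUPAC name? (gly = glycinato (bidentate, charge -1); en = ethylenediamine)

aqua(ethylenediamine)(glycinato)hydroxoscandium(III) perchlorate

The 1 perchlorate counter-ion carries a total charge of -1, so each complex ion is 1+.
Ligand charges: 1×hydroxo (-1 each), 1×aqua (neutral), 1×glycinato (-1 each), 1×ethylenediamine (neutral); total -2. So Sc + (-2) = 1+, giving Sc = +3.
Ligands are named alphabetically: aqua before ethylenediamine before glycinato before hydroxo.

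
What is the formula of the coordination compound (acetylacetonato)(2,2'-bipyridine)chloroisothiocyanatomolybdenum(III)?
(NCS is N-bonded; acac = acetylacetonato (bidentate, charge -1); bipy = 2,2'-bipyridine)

[Mo(acac)(bipy)Cl(NCS)]

Ligands: 1 isothiocyanato (NCS, -1), 1 acetylacetonato (acac, -1), 1 2,2'-bipyridine (bipy, neutral), 1 chloro (Cl, -1). Ligand charge sum = -3.
With Mo in oxidation state +3, the complex ion is [Mo...].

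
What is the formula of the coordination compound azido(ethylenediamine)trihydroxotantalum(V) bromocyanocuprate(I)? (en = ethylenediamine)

[Ta(en)(N3)(OH)3][CuBr(CN)]

Cation [Ta…]: ligand charges -4, Ta(V) ⇒ ion charge 1+.
Anion [Cu…]: ligand charges -2, Cu(I) ⇒ ion charge 1−.
One 1+ cation balances one 1− anion.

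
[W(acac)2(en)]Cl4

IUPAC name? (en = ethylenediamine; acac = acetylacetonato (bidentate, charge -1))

The 4 chloride counter-ions carry a total charge of -4, so each complex ion is 4+.
Ligand charges: 1×ethylenediamine (neutral), 2×acetylacetonato (-1 each); total -2. So W + (-2) = 4+, giving W = +6.
Ligands are named alphabetically: acetylacetonato before ethylenediamine.

bis(acetylacetonato)(ethylenediamine)tungsten(VI) chloride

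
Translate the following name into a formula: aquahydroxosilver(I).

[Ag(H2O)(OH)]

Ligands: 1 aqua (H2O, neutral), 1 hydroxo (OH, -1). Ligand charge sum = -1.
With Ag in oxidation state +1, the complex ion is [Ag...].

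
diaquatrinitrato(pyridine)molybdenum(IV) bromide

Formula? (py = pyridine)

[Mo(H2O)2(NO3)3(py)]Br

Ligands: 1 pyridine (py, neutral), 2 aqua (H2O, neutral), 3 nitrato (NO3, -1). Ligand charge sum = -3.
Charge balance with bromide (-1) requires 1 complex ion per 1 bromide.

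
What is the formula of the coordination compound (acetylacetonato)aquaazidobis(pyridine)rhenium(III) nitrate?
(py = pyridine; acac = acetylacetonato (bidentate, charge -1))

[Re(acac)(H2O)(N3)(py)2]NO3

Ligands: 1 aqua (H2O, neutral), 2 pyridine (py, neutral), 1 azido (N3, -1), 1 acetylacetonato (acac, -1). Ligand charge sum = -2.
Charge balance with nitrate (-1) requires 1 complex ion per 1 nitrate.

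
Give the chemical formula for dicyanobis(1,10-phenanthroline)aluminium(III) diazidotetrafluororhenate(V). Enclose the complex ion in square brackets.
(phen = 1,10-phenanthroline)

[Al(CN)2(phen)2][ReF4(N3)2]

Cation [Al…]: ligand charges -2, Al(III) ⇒ ion charge 1+.
Anion [Re…]: ligand charges -6, Re(V) ⇒ ion charge 1−.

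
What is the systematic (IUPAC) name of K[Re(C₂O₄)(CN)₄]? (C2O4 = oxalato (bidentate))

potassium tetracyanooxalatorhenate(V)

The 1 potassium counter-ion carries a total charge of +1, so each complex ion is 1−.
Ligand charges: 4×cyano (-1 each), 1×oxalato (-2 each); total -6. So Re + (-6) = 1−, giving Re = +5.
The complex ion is anionic, so rhenium takes the -ate form rhenate(V).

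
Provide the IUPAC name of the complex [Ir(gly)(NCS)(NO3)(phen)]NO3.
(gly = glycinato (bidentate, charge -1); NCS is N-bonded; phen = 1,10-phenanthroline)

The 1 nitrate counter-ion carries a total charge of -1, so each complex ion is 1+.
Ligand charges: 1×glycinato (-1 each), 1×nitrato (-1 each), 1×isothiocyanato (-1 each), 1×1,10-phenanthroline (neutral); total -3. So Ir + (-3) = 1+, giving Ir = +4.
Ligands are named alphabetically: glycinato before isothiocyanato before nitrato before phenanthroline.

(glycinato)isothiocyanatonitrato(1,10-phenanthroline)iridium(IV) nitrate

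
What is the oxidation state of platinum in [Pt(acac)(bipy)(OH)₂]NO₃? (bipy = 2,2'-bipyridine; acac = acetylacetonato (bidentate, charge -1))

1 nitrate outside the brackets (-1 each) → the complex ion is 1+.
Ligand charges: 1×bipy neutral; 2×OH = -2; 1×acac = -1; sum -3.
Pt + (-3) = 1+ ⇒ Pt is +4.

+4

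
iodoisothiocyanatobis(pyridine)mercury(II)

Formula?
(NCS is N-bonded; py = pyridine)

[HgI(NCS)(py)2]

Ligands: 1 isothiocyanato (NCS, -1), 1 iodo (I, -1), 2 pyridine (py, neutral). Ligand charge sum = -2.
With Hg in oxidation state +2, the complex ion is [Hg...].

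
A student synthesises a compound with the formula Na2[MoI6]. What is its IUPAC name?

The 2 sodium counter-ions carry a total charge of +2, so each complex ion is 2−.
Ligand charges: 6×iodo (-1 each); total -6. So Mo + (-6) = 2−, giving Mo = +4.
The complex ion is anionic, so molybdenum takes the -ate form molybdate(IV).

sodium hexaiodomolybdate(IV)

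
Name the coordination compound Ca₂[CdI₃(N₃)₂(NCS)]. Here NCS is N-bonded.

calcium diazidotriiodoisothiocyanatocadmate(II)

The 2 calcium counter-ions carry a total charge of +4, so each complex ion is 4−.
Ligand charges: 2×azido (-1 each), 1×isothiocyanato (-1 each), 3×iodo (-1 each); total -6. So Cd + (-6) = 4−, giving Cd = +2.
The complex ion is anionic, so cadmium takes the -ate form cadmate(II).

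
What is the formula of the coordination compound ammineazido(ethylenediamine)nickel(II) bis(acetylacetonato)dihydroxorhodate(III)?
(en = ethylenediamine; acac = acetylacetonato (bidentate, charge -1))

Cation [Ni…]: ligand charges -1, Ni(II) ⇒ ion charge 1+.
Anion [Rh…]: ligand charges -4, Rh(III) ⇒ ion charge 1−.

[Ni(en)(N3)(NH3)][Rh(acac)2(OH)2]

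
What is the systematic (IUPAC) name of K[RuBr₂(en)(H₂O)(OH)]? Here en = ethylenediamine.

The 1 potassium counter-ion carries a total charge of +1, so each complex ion is 1−.
Ligand charges: 1×aqua (neutral), 1×hydroxo (-1 each), 2×bromo (-1 each), 1×ethylenediamine (neutral); total -3. So Ru + (-3) = 1−, giving Ru = +2.
Ligands are named alphabetically: aqua before bromo before ethylenediamine before hydroxo.
The complex ion is anionic, so ruthenium takes the -ate form ruthenate(II).

potassium aquadibromo(ethylenediamine)hydroxoruthenate(II)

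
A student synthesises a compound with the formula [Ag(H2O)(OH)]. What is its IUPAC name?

There is no counter-ion, so the complex is neutral overall.
Ligand charges: 1×aqua (neutral), 1×hydroxo (-1 each); total -1. So Ag + (-1) = 0, giving Ag = +1.
Ligands are named alphabetically: aqua before hydroxo.

aquahydroxosilver(I)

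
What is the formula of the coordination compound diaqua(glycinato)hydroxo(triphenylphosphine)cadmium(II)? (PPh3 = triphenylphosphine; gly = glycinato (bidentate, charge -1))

Ligands: 1 hydroxo (OH, -1), 1 triphenylphosphine (PPh3, neutral), 1 glycinato (gly, -1), 2 aqua (H2O, neutral). Ligand charge sum = -2.
With Cd in oxidation state +2, the complex ion is [Cd...].

[Cd(gly)(H2O)2(OH)(PPh3)]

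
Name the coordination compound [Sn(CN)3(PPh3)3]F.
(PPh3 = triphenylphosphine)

The 1 fluoride counter-ion carries a total charge of -1, so each complex ion is 1+.
Ligand charges: 3×cyano (-1 each), 3×triphenylphosphine (neutral); total -3. So Sn + (-3) = 1+, giving Sn = +4.
Ligands are named alphabetically: cyano before triphenylphosphine.

tricyanotris(triphenylphosphine)tin(IV) fluoride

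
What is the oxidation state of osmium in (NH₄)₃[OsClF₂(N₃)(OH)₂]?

3 ammonium outside the brackets (+1 each) → the complex ion is 3−.
Ligand charges: 2×OH = -2; 1×Cl = -1; 2×F = -2; 1×N3 = -1; sum -6.
Os + (-6) = 3− ⇒ Os is +3.

+3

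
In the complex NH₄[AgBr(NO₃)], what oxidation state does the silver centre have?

1 ammonium outside the brackets (+1 each) → the complex ion is 1−.
Ligand charges: 1×Br = -1; 1×NO3 = -1; sum -2.
Ag + (-2) = 1− ⇒ Ag is +1.

+1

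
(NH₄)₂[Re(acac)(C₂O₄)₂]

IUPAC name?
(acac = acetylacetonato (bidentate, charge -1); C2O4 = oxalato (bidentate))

ammonium (acetylacetonato)dioxalatorhenate(III)

The 2 ammonium counter-ions carry a total charge of +2, so each complex ion is 2−.
Ligand charges: 1×acetylacetonato (-1 each), 2×oxalato (-2 each); total -5. So Re + (-5) = 2−, giving Re = +3.
Ligands are named alphabetically: acetylacetonato before oxalato.
The complex ion is anionic, so rhenium takes the -ate form rhenate(III).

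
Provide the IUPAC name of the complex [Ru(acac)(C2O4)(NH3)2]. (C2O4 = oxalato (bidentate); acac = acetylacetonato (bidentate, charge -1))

There is no counter-ion, so the complex is neutral overall.
Ligand charges: 2×ammine (neutral), 1×oxalato (-2 each), 1×acetylacetonato (-1 each); total -3. So Ru + (-3) = 0, giving Ru = +3.
Ligands are named alphabetically: acetylacetonato before ammine before oxalato.

(acetylacetonato)diammineoxalatoruthenium(III)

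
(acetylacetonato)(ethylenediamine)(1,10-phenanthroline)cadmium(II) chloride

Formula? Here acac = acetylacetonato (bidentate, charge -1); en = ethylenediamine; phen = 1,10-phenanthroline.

[Cd(acac)(en)(phen)]Cl

Ligands: 1 acetylacetonato (acac, -1), 1 ethylenediamine (en, neutral), 1 1,10-phenanthroline (phen, neutral). Ligand charge sum = -1.
Charge balance with chloride (-1) requires 1 complex ion per 1 chloride.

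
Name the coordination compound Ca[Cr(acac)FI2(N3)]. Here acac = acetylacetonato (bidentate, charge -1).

The 1 calcium counter-ion carries a total charge of +2, so each complex ion is 2−.
Ligand charges: 1×fluoro (-1 each), 2×iodo (-1 each), 1×azido (-1 each), 1×acetylacetonato (-1 each); total -5. So Cr + (-5) = 2−, giving Cr = +3.
The complex ion is anionic, so chromium takes the -ate form chromate(III).

calcium (acetylacetonato)azidofluorodiiodochromate(III)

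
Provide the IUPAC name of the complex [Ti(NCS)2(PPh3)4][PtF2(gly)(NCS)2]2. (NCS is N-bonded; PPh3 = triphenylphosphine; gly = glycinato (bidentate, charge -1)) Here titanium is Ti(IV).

diisothiocyanatotetrakis(triphenylphosphine)titanium(IV) difluoro(glycinato)diisothiocyanatoplatinate(IV)

Ti is given as +4; the cation's ligand charges sum to -2, so the complex cation is 2+.
With 2 anions per cation, each anion must be 2/2 = 1−.
Anion: ligand charges sum to -5; for the ion to be 1−, Pt = +4.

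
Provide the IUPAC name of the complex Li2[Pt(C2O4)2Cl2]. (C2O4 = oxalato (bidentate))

lithium dichlorodioxalatoplatinate(IV)

The 2 lithium counter-ions carry a total charge of +2, so each complex ion is 2−.
Ligand charges: 2×oxalato (-2 each), 2×chloro (-1 each); total -6. So Pt + (-6) = 2−, giving Pt = +4.
The complex ion is anionic, so platinum takes the -ate form platinate(IV).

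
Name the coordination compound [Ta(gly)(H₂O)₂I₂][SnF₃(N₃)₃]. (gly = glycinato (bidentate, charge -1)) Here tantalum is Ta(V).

diaqua(glycinato)diiodotantalum(V) triazidotrifluorostannate(IV)

Both ions are complex: the cation is named first with the plain metal name, the anion second with the -ate form; each ion's ligands are alphabetised independently.
Ta is given as +5; the cation's ligand charges sum to -3, so the complex cation is 2+.
A 1:1 salt means the anion carries the equal and opposite charge, 2−.
Anion: ligand charges sum to -6; for the ion to be 2−, Sn = +4.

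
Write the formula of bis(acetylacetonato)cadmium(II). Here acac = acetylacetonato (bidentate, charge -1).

[Cd(acac)2]

Ligands: 2 acetylacetonato (acac, -1). Ligand charge sum = -2.
With Cd in oxidation state +2, the complex ion is [Cd...].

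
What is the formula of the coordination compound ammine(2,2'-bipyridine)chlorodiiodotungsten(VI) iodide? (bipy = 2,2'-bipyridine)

[W(bipy)ClI2(NH3)]I3

Ligands: 1 2,2'-bipyridine (bipy, neutral), 1 ammine (NH3, neutral), 2 iodo (I, -1), 1 chloro (Cl, -1). Ligand charge sum = -3.
With W in oxidation state +6, the complex ion is [W...]^3+.
Charge balance with iodide (-1) requires 1 complex ion per 3 iodide.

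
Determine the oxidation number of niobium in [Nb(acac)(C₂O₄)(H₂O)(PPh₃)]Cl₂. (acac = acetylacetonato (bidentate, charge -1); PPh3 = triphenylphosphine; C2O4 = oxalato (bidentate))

2 chloride outside the brackets (-1 each) → the complex ion is 2+.
Ligand charges: 1×H2O neutral; 1×acac = -1; 1×PPh3 neutral; 1×C2O4 = -2; sum -3.
Nb + (-3) = 2+ ⇒ Nb is +5.

+5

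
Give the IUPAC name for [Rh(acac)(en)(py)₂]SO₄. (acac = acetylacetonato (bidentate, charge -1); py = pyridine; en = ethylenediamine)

(acetylacetonato)(ethylenediamine)bis(pyridine)rhodium(III) sulfate

The 1 sulfate counter-ion carries a total charge of -2, so each complex ion is 2+.
Ligand charges: 1×acetylacetonato (-1 each), 2×pyridine (neutral), 1×ethylenediamine (neutral); total -1. So Rh + (-1) = 2+, giving Rh = +3.
Ligands are named alphabetically: acetylacetonato before ethylenediamine before pyridine.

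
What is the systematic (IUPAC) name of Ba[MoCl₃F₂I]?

barium trichlorodifluoroiodomolybdate(IV)

The 1 barium counter-ion carries a total charge of +2, so each complex ion is 2−.
Ligand charges: 3×chloro (-1 each), 1×iodo (-1 each), 2×fluoro (-1 each); total -6. So Mo + (-6) = 2−, giving Mo = +4.
Ligands are named alphabetically: chloro before fluoro before iodo.
The complex ion is anionic, so molybdenum takes the -ate form molybdate(IV).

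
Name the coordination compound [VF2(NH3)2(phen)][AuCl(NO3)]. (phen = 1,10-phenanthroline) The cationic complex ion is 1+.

The complex cation is given as 1+; its ligand charges sum to -2, so V = +3.
A 1:1 salt means the anion carries the equal and opposite charge, 1−.
Anion: ligand charges sum to -2; for the ion to be 1−, Au = +1.

diamminedifluoro(1,10-phenanthroline)vanadium(III) chloronitratoaurate(I)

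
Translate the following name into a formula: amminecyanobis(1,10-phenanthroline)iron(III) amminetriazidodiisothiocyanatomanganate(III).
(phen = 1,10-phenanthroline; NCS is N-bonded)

Cation [Fe…]: ligand charges -1, Fe(III) ⇒ ion charge 2+.
Anion [Mn…]: ligand charges -5, Mn(III) ⇒ ion charge 2−.
One 2+ cation balances one 2− anion.

[Fe(CN)(NH3)(phen)2][Mn(N3)3(NCS)2(NH3)]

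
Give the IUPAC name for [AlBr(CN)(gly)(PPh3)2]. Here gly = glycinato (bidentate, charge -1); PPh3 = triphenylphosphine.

There is no counter-ion, so the complex is neutral overall.
Ligand charges: 1×bromo (-1 each), 1×cyano (-1 each), 1×glycinato (-1 each), 2×triphenylphosphine (neutral); total -3. So Al + (-3) = 0, giving Al = +3.
Ligands are named alphabetically: bromo before cyano before glycinato before triphenylphosphine.

bromocyano(glycinato)bis(triphenylphosphine)aluminium(III)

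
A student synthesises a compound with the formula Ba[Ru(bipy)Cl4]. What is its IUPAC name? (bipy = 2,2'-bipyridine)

barium (2,2'-bipyridine)tetrachlororuthenate(II)

The 1 barium counter-ion carries a total charge of +2, so each complex ion is 2−.
Ligand charges: 4×chloro (-1 each), 1×2,2'-bipyridine (neutral); total -4. So Ru + (-4) = 2−, giving Ru = +2.
The complex ion is anionic, so ruthenium takes the -ate form ruthenate(II).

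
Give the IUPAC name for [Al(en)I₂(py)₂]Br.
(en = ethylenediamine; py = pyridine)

(ethylenediamine)diiodobis(pyridine)aluminium(III) bromide

The 1 bromide counter-ion carries a total charge of -1, so each complex ion is 1+.
Ligand charges: 1×ethylenediamine (neutral), 2×iodo (-1 each), 2×pyridine (neutral); total -2. So Al + (-2) = 1+, giving Al = +3.
Ligands are named alphabetically: ethylenediamine before iodo before pyridine.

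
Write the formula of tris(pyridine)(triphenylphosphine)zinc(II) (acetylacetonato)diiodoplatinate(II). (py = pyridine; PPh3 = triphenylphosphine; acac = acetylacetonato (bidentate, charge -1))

Cation [Zn…]: ligand charges 0, Zn(II) ⇒ ion charge 2+.
Anion [Pt…]: ligand charges -3, Pt(II) ⇒ ion charge 1−.
One 2+ cation requires 2 of the 1− anion.

[Zn(PPh3)(py)3][Pt(acac)I2]2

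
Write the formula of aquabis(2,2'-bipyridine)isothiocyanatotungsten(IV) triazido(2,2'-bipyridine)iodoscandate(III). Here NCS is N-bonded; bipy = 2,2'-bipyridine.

[W(bipy)2(H2O)(NCS)][Sc(bipy)I(N3)3]3

Cation [W…]: ligand charges -1, W(IV) ⇒ ion charge 3+.
Anion [Sc…]: ligand charges -4, Sc(III) ⇒ ion charge 1−.
One 3+ cation requires 3 of the 1− anion.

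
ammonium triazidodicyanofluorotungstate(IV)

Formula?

(NH4)2[W(CN)2F(N3)3]

Ligands: 2 cyano (CN, -1), 3 azido (N3, -1), 1 fluoro (F, -1). Ligand charge sum = -6.
With W in oxidation state +4, the complex ion is [W...]^2−.
Charge balance with ammonium (+1) requires 1 complex ion per 2 ammonium.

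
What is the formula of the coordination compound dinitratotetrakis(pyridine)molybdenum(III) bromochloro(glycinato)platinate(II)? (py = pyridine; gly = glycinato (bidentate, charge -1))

Cation [Mo…]: ligand charges -2, Mo(III) ⇒ ion charge 1+.
Anion [Pt…]: ligand charges -3, Pt(II) ⇒ ion charge 1−.

[Mo(NO3)2(py)4][PtBrCl(gly)]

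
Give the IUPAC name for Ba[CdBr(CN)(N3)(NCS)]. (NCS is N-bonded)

The 1 barium counter-ion carries a total charge of +2, so each complex ion is 2−.
Ligand charges: 1×bromo (-1 each), 1×isothiocyanato (-1 each), 1×azido (-1 each), 1×cyano (-1 each); total -4. So Cd + (-4) = 2−, giving Cd = +2.
Ligands are named alphabetically: azido before bromo before cyano before isothiocyanato.
The complex ion is anionic, so cadmium takes the -ate form cadmate(II).

barium azidobromocyanoisothiocyanatocadmate(II)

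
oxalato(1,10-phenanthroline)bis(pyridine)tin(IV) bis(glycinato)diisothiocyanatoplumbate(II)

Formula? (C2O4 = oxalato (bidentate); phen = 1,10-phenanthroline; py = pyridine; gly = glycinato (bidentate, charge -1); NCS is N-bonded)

Cation [Sn…]: ligand charges -2, Sn(IV) ⇒ ion charge 2+.
Anion [Pb…]: ligand charges -4, Pb(II) ⇒ ion charge 2−.
One 2+ cation balances one 2− anion.

[Sn(C2O4)(phen)(py)2][Pb(gly)2(NCS)2]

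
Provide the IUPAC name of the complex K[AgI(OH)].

potassium hydroxoiodoargentate(I)

The 1 potassium counter-ion carries a total charge of +1, so each complex ion is 1−.
Ligand charges: 1×iodo (-1 each), 1×hydroxo (-1 each); total -2. So Ag + (-2) = 1−, giving Ag = +1.
Ligands are named alphabetically: hydroxo before iodo.
The complex ion is anionic, so silver takes the -ate form argentate(I).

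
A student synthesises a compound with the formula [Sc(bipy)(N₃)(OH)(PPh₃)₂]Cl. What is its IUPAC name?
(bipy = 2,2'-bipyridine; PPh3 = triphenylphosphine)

azido(2,2'-bipyridine)hydroxobis(triphenylphosphine)scandium(III) chloride

The 1 chloride counter-ion carries a total charge of -1, so each complex ion is 1+.
Ligand charges: 1×hydroxo (-1 each), 1×azido (-1 each), 1×2,2'-bipyridine (neutral), 2×triphenylphosphine (neutral); total -2. So Sc + (-2) = 1+, giving Sc = +3.
Ligands are named alphabetically: azido before bipyridine before hydroxo before triphenylphosphine.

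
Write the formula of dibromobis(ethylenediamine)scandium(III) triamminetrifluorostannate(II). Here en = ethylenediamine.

[ScBr2(en)2][SnF3(NH3)3]

Cation [Sc…]: ligand charges -2, Sc(III) ⇒ ion charge 1+.
Anion [Sn…]: ligand charges -3, Sn(II) ⇒ ion charge 1−.
One 1+ cation balances one 1− anion.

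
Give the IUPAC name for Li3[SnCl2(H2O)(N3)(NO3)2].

lithium aquaazidodichlorodinitratostannate(II)

The 3 lithium counter-ions carry a total charge of +3, so each complex ion is 3−.
Ligand charges: 1×azido (-1 each), 2×nitrato (-1 each), 1×aqua (neutral), 2×chloro (-1 each); total -5. So Sn + (-5) = 3−, giving Sn = +2.
The complex ion is anionic, so tin takes the -ate form stannate(II).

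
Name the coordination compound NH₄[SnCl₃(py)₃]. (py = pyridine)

The 1 ammonium counter-ion carries a total charge of +1, so each complex ion is 1−.
Ligand charges: 3×chloro (-1 each), 3×pyridine (neutral); total -3. So Sn + (-3) = 1−, giving Sn = +2.
Ligands are named alphabetically: chloro before pyridine.
The complex ion is anionic, so tin takes the -ate form stannate(II).

ammonium trichlorotris(pyridine)stannate(II)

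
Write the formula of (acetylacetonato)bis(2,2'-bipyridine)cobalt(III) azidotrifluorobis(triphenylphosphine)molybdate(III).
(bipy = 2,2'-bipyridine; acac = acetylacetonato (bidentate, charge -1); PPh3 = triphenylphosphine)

Cation [Co…]: ligand charges -1, Co(III) ⇒ ion charge 2+.
Anion [Mo…]: ligand charges -4, Mo(III) ⇒ ion charge 1−.

[Co(acac)(bipy)2][MoF3(N3)(PPh3)2]2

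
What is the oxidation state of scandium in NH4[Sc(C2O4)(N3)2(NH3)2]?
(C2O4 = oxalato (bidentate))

+3

1 ammonium outside the brackets (+1 each) → the complex ion is 1−.
Ligand charges: 2×NH3 neutral; 2×N3 = -2; 1×C2O4 = -2; sum -4.
Sc + (-4) = 1− ⇒ Sc is +3.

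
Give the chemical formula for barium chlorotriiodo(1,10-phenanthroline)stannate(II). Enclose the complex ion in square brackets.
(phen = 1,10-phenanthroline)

Ligands: 3 iodo (I, -1), 1 1,10-phenanthroline (phen, neutral), 1 chloro (Cl, -1). Ligand charge sum = -4.
With Sn in oxidation state +2, the complex ion is [Sn...]^2−.
Charge balance with barium (+2) requires 1 complex ion per 1 barium.

Ba[SnClI3(phen)]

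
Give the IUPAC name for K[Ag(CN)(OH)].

The 1 potassium counter-ion carries a total charge of +1, so each complex ion is 1−.
Ligand charges: 1×hydroxo (-1 each), 1×cyano (-1 each); total -2. So Ag + (-2) = 1−, giving Ag = +1.
Ligands are named alphabetically: cyano before hydroxo.
The complex ion is anionic, so silver takes the -ate form argentate(I).

potassium cyanohydroxoargentate(I)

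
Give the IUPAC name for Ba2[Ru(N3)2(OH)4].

The 2 barium counter-ions carry a total charge of +4, so each complex ion is 4−.
Ligand charges: 2×azido (-1 each), 4×hydroxo (-1 each); total -6. So Ru + (-6) = 4−, giving Ru = +2.
Ligands are named alphabetically: azido before hydroxo.
The complex ion is anionic, so ruthenium takes the -ate form ruthenate(II).

barium diazidotetrahydroxoruthenate(II)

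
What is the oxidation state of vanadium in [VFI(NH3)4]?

No counter-ion: the bracketed complex is neutral.
Ligand charges: 4×NH3 neutral; 1×F = -1; 1×I = -1; sum -2.
V + (-2) = 0 ⇒ V is +2.

+2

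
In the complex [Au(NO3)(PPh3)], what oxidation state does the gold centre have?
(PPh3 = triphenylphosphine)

No counter-ion: the bracketed complex is neutral.
Ligand charges: 1×NO3 = -1; 1×PPh3 neutral; sum -1.
Au + (-1) = 0 ⇒ Au is +1.

+1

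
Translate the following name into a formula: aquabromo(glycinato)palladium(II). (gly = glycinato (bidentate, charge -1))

Ligands: 1 aqua (H2O, neutral), 1 glycinato (gly, -1), 1 bromo (Br, -1). Ligand charge sum = -2.
With Pd in oxidation state +2, the complex ion is [Pd...].

[PdBr(gly)(H2O)]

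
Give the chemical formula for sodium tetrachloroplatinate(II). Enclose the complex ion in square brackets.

Ligands: 4 chloro (Cl, -1). Ligand charge sum = -4.
With Pt in oxidation state +2, the complex ion is [Pt...]^2−.
Charge balance with sodium (+1) requires 1 complex ion per 2 sodium.

Na2[PtCl4]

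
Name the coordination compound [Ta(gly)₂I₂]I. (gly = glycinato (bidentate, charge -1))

bis(glycinato)diiodotantalum(V) iodide

The 1 iodide counter-ion carries a total charge of -1, so each complex ion is 1+.
Ligand charges: 2×iodo (-1 each), 2×glycinato (-1 each); total -4. So Ta + (-4) = 1+, giving Ta = +5.
Ligands are named alphabetically: glycinato before iodo.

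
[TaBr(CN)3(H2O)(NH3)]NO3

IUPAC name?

The 1 nitrate counter-ion carries a total charge of -1, so each complex ion is 1+.
Ligand charges: 1×bromo (-1 each), 3×cyano (-1 each), 1×aqua (neutral), 1×ammine (neutral); total -4. So Ta + (-4) = 1+, giving Ta = +5.
Ligands are named alphabetically: ammine before aqua before bromo before cyano.

ammineaquabromotricyanotantalum(V) nitrate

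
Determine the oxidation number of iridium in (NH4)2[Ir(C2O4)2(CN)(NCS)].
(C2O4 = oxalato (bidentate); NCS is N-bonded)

+4

2 ammonium outside the brackets (+1 each) → the complex ion is 2−.
Ligand charges: 2×C2O4 = -4; 1×CN = -1; 1×NCS = -1; sum -6.
Ir + (-6) = 2− ⇒ Ir is +4.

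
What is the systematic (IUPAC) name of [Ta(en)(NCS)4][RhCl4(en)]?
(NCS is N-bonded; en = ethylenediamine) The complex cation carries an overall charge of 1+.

(ethylenediamine)tetraisothiocyanatotantalum(V) tetrachloro(ethylenediamine)rhodate(III)

Both ions are complex: the cation is named first with the plain metal name, the anion second with the -ate form; each ion's ligands are alphabetised independently.
The complex cation is given as 1+; its ligand charges sum to -4, so Ta = +5.
A 1:1 salt means the anion carries the equal and opposite charge, 1−.
Anion: ligand charges sum to -4; for the ion to be 1−, Rh = +3.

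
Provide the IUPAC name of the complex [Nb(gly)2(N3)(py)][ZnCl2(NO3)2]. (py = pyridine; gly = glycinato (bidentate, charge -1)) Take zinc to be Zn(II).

Zn is given as +2; the anion's ligand charges sum to -4, so the complex anion is 2−.
A 1:1 salt means the cation carries the equal and opposite charge, 2+.
Cation: ligand charges sum to -3; for the ion to be 2+, Nb = +5.

azidobis(glycinato)(pyridine)niobium(V) dichlorodinitratozincate(II)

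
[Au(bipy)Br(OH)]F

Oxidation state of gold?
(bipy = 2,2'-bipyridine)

+3

1 fluoride outside the brackets (-1 each) → the complex ion is 1+.
Ligand charges: 1×bipy neutral; 1×Br = -1; 1×OH = -1; sum -2.
Au + (-2) = 1+ ⇒ Au is +3.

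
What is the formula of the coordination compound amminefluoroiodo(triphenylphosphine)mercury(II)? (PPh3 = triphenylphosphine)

[HgFI(NH3)(PPh3)]

Ligands: 1 iodo (I, -1), 1 fluoro (F, -1), 1 ammine (NH3, neutral), 1 triphenylphosphine (PPh3, neutral). Ligand charge sum = -2.
With Hg in oxidation state +2, the complex ion is [Hg...].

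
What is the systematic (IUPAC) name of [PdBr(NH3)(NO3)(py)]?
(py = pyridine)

amminebromonitrato(pyridine)palladium(II)

There is no counter-ion, so the complex is neutral overall.
Ligand charges: 1×pyridine (neutral), 1×bromo (-1 each), 1×ammine (neutral), 1×nitrato (-1 each); total -2. So Pd + (-2) = 0, giving Pd = +2.
Ligands are named alphabetically: ammine before bromo before nitrato before pyridine.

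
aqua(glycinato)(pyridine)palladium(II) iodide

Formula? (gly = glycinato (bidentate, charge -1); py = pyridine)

[Pd(gly)(H2O)(py)]I

Ligands: 1 glycinato (gly, -1), 1 aqua (H2O, neutral), 1 pyridine (py, neutral). Ligand charge sum = -1.
With Pd in oxidation state +2, the complex ion is [Pd...]^1+.
Charge balance with iodide (-1) requires 1 complex ion per 1 iodide.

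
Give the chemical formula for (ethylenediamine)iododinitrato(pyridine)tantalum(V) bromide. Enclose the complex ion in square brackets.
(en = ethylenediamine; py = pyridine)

[Ta(en)I(NO3)2(py)]Br2

Ligands: 1 iodo (I, -1), 1 ethylenediamine (en, neutral), 1 pyridine (py, neutral), 2 nitrato (NO3, -1). Ligand charge sum = -3.
With Ta in oxidation state +5, the complex ion is [Ta...]^2+.
Charge balance with bromide (-1) requires 1 complex ion per 2 bromide.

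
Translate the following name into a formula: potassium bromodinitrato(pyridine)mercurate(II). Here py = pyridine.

K[HgBr(NO3)2(py)]

Ligands: 1 pyridine (py, neutral), 1 bromo (Br, -1), 2 nitrato (NO3, -1). Ligand charge sum = -3.
With Hg in oxidation state +2, the complex ion is [Hg...]^1−.
Charge balance with potassium (+1) requires 1 complex ion per 1 potassium.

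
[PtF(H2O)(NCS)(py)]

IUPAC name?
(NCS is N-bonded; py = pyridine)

There is no counter-ion, so the complex is neutral overall.
Ligand charges: 1×fluoro (-1 each), 1×isothiocyanato (-1 each), 1×pyridine (neutral), 1×aqua (neutral); total -2. So Pt + (-2) = 0, giving Pt = +2.
Ligands are named alphabetically: aqua before fluoro before isothiocyanato before pyridine.

aquafluoroisothiocyanato(pyridine)platinum(II)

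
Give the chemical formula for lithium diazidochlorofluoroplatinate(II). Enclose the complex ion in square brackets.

Li2[PtClF(N3)2]

Ligands: 2 azido (N3, -1), 1 chloro (Cl, -1), 1 fluoro (F, -1). Ligand charge sum = -4.
With Pt in oxidation state +2, the complex ion is [Pt...]^2−.
Charge balance with lithium (+1) requires 1 complex ion per 2 lithium.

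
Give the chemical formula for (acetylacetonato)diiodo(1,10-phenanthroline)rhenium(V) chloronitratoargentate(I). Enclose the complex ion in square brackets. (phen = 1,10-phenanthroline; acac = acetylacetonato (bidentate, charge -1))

Cation [Re…]: ligand charges -3, Re(V) ⇒ ion charge 2+.
Anion [Ag…]: ligand charges -2, Ag(I) ⇒ ion charge 1−.

[Re(acac)I2(phen)][AgCl(NO3)]2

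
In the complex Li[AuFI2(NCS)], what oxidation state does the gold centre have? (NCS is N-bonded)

1 lithium outside the brackets (+1 each) → the complex ion is 1−.
Ligand charges: 1×F = -1; 1×NCS = -1; 2×I = -2; sum -4.
Au + (-4) = 1− ⇒ Au is +3.

+3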